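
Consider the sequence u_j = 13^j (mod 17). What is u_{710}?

16

u_1 = 13, u_2 = 16, u_3 = 4, u_4 = 1, u_5 = 13.
Since u_5 = u_1 = 13, the sequence is periodic with period 4.
(710 - 1) mod 4 = 1, so u_{710} = u_2 = 16.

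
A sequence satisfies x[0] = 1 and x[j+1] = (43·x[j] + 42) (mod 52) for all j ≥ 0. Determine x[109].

Listing terms: x[0] = 1,  x[1] = 33,  x[2] = 5,  x[3] = 49,  x[4] = 17,  x[5] = 45,  x[6] = 1.
The sequence repeats with period 6.
So x[109] = x[0 + ((109-0) mod 6)] = x[1] = 33.

33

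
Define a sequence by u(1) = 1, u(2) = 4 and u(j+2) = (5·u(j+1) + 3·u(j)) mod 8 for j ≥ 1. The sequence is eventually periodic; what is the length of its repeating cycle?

6

Computing terms: u(1) = 1,  u(2) = 4,  u(3) = 7,  u(4) = 7,  u(5) = 0,  u(6) = 5,  u(7) = 1,  u(8) = 4.
The sequence repeats with period 6.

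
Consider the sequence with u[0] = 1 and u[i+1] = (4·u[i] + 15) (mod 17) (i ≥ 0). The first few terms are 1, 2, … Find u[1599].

5

Computing terms: u[0] = 1; u[1] = 2; u[2] = 6; u[3] = 5; u[4] = 1.
The sequence repeats with period 4.
(1599 - 0) mod 4 = 3, so u[1599] = u[3] = 5.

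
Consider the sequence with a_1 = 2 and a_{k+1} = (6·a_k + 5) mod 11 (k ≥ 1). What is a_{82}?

6

Computing terms: a_1 = 2, a_2 = 6, a_3 = 8, a_4 = 9, a_5 = 4, a_6 = 7, a_7 = 3, a_8 = 1, a_9 = 0, a_{10} = 5, a_{11} = 2.
The sequence repeats with period 10.
So a_{82} = a_{1 + ((82-1) mod 10)} = a_2 = 6.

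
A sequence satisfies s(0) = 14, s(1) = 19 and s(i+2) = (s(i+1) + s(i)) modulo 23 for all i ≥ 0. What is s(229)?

20

Computing terms: s(0) = 14; s(1) = 19; s(2) = 10; s(3) = 6; s(4) = 16; s(5) = 22; s(6) = 15; s(7) = 14; s(8) = 6; s(9) = 20; s(10) = 3; s(11) = 0; s(12) = 3; s(13) = 3; s(14) = 6; s(15) = 9; s(16) = 15; s(17) = 1; s(18) = 16; s(19) = 17; s(20) = 10; s(21) = 4; s(22) = 14; s(23) = 18; s(24) = 9; s(25) = 4; s(26) = 13; s(27) = 17; s(28) = 7; s(29) = 1; s(30) = 8; s(31) = 9; s(32) = 17; s(33) = 3; s(34) = 20; s(35) = 0; s(36) = 20; s(37) = 20; s(38) = 17; s(39) = 14; s(40) = 8; s(41) = 22; s(42) = 7; s(43) = 6; s(44) = 13; s(45) = 19; s(46) = 9; s(47) = 5; s(48) = 14; s(49) = 19.
Since (s(48), s(49)) = (s(0), s(1)) = (14, 19) (two consecutive terms determine the rest), the sequence is periodic with period 48.
(229 - 0) mod 48 = 37, so s(229) = s(37) = 20.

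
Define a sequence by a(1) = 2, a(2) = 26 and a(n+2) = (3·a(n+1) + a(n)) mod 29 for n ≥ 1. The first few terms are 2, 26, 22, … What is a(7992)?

9

Listing terms: a(1) = 2; a(2) = 26; a(3) = 22; a(4) = 5; a(5) = 8; a(6) = 0; a(7) = 8; a(8) = 24; a(9) = 22; a(10) = 3; a(11) = 2; a(12) = 9; a(13) = 0; a(14) = 9; a(15) = 27; a(16) = 3; a(17) = 7; a(18) = 24; a(19) = 21; a(20) = 0; a(21) = 21; a(22) = 5; a(23) = 7; a(24) = 26; a(25) = 27; a(26) = 20; a(27) = 0; a(28) = 20; a(29) = 2; a(30) = 26.
The sequence repeats with period 28.
So a(7992) = a(1 + ((7992-1) mod 28)) = a(12) = 9.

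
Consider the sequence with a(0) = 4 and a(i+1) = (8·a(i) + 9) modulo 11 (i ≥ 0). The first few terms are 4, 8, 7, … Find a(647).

Computing terms: a(0) = 4; a(1) = 8; a(2) = 7; a(3) = 10; a(4) = 1; a(5) = 6; a(6) = 2; a(7) = 3; a(8) = 0; a(9) = 9; a(10) = 4.
Since a(10) = a(0) = 4, the sequence is periodic with period 10.
So a(647) = a(0 + ((647-0) mod 10)) = a(7) = 3.

3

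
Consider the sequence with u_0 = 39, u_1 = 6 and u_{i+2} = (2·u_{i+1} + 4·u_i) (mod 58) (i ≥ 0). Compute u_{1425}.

u_0 = 39, u_1 = 6, u_2 = 52, u_3 = 12, u_4 = 0, u_5 = 48, u_6 = 38, u_7 = 36, u_8 = 50, u_9 = 12, u_{10} = 50, u_{11} = 32, u_{12} = 32, u_{13} = 18, u_{14} = 48, u_{15} = 52, u_{16} = 6, u_{17} = 46, u_{18} = 0, u_{19} = 10, u_{20} = 20, u_{21} = 22, u_{22} = 8, u_{23} = 46, u_{24} = 8, u_{25} = 26, u_{26} = 26, u_{27} = 40, u_{28} = 10, u_{29} = 6, u_{30} = 52.
Since (u_{29}, u_{30}) = (u_1, u_2) = (6, 52) (two consecutive terms determine the rest), the sequence is eventually periodic: after a pre-period of length 1 it cycles with period 28.
For i ≥ 1, u_i depends only on (i - 1) mod 28. (1425 - 1) mod 28 = 24, so u_{1425} = u_{25} = 26.

26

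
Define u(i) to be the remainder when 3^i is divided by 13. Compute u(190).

3

Computing terms: u(0) = 1,  u(1) = 3,  u(2) = 9,  u(3) = 1.
The sequence repeats with period 3.
(190 - 0) mod 3 = 1, so u(190) = u(1) = 3.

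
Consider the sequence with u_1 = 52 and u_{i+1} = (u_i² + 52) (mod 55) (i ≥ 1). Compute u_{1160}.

u_1 = 52,  u_2 = 6,  u_3 = 33,  u_4 = 41,  u_5 = 28,  u_6 = 11,  u_7 = 8,  u_8 = 6.
Since u_8 = u_2 = 6, the sequence is eventually periodic: after a pre-period of length 1 it cycles with period 6.
For i ≥ 2, u_i depends only on (i - 2) mod 6. (1160 - 2) mod 6 = 0, so u_{1160} = u_2 = 6.

6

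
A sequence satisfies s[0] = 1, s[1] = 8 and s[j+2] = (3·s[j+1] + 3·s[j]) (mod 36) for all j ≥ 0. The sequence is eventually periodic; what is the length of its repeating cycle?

3

We have s[0] = 1,  s[1] = 8,  s[2] = 27,  s[3] = 33,  s[4] = 0,  s[5] = 27,  s[6] = 9,  s[7] = 0,  s[8] = 27.
Since (s[7], s[8]) = (s[4], s[5]) = (0, 27) (two consecutive terms determine the rest), the sequence is eventually periodic: after a pre-period of length 4 it cycles with period 3.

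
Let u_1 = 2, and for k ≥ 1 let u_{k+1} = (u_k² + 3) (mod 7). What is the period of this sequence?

3

We have u_1 = 2; u_2 = 0; u_3 = 3; u_4 = 5; u_5 = 0.
Since u_5 = u_2 = 0, the sequence is eventually periodic: after a pre-period of length 1 it cycles with period 3.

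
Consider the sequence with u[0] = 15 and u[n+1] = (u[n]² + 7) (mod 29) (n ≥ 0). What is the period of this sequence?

7

u[0] = 15, u[1] = 0, u[2] = 7, u[3] = 27, u[4] = 11, u[5] = 12, u[6] = 6, u[7] = 14, u[8] = 0.
Since u[8] = u[1] = 0, the sequence is eventually periodic: after a pre-period of length 1 it cycles with period 7.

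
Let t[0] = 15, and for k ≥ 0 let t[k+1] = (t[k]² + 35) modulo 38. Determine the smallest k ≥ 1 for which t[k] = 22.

We have t[0] = 15; t[1] = 32; t[2] = 33; t[3] = 22; t[4] = 25; t[5] = 14; t[6] = 3; t[7] = 6; t[8] = 33.
Since t[8] = t[2] = 33, the sequence is eventually periodic: after a pre-period of length 2 it cycles with period 6.
The value 22 first appears (with k ≥ 1) at t[3].

3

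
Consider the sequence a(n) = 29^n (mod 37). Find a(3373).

29

Listing terms: a(0) = 1,  a(1) = 29,  a(2) = 27,  a(3) = 6,  a(4) = 26,  a(5) = 14,  a(6) = 36,  a(7) = 8,  a(8) = 10,  a(9) = 31,  a(10) = 11,  a(11) = 23,  a(12) = 1.
Since a(12) = a(0) = 1, the sequence is periodic with period 12.
(3373 - 0) mod 12 = 1, so a(3373) = a(1) = 29.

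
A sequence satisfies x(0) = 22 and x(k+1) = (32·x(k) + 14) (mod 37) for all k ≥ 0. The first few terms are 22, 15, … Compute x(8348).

19

x(0) = 22,  x(1) = 15,  x(2) = 13,  x(3) = 23,  x(4) = 10,  x(5) = 1,  x(6) = 9,  x(7) = 6,  x(8) = 21,  x(9) = 20,  x(10) = 25,  x(11) = 0,  x(12) = 14,  x(13) = 18,  x(14) = 35,  x(15) = 24,  x(16) = 5,  x(17) = 26,  x(18) = 32,  x(19) = 2,  x(20) = 4,  x(21) = 31,  x(22) = 7,  x(23) = 16,  x(24) = 8,  x(25) = 11,  x(26) = 33,  x(27) = 34,  x(28) = 29,  x(29) = 17,  x(30) = 3,  x(31) = 36,  x(32) = 19,  x(33) = 30,  x(34) = 12,  x(35) = 28,  x(36) = 22.
The sequence repeats with period 36.
(8348 - 0) mod 36 = 32, so x(8348) = x(32) = 19.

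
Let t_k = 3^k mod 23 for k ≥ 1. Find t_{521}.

12

t_1 = 3; t_2 = 9; t_3 = 4; t_4 = 12; t_5 = 13; t_6 = 16; t_7 = 2; t_8 = 6; t_9 = 18; t_{10} = 8; t_{11} = 1; t_{12} = 3.
Since t_{12} = t_1 = 3, the sequence is periodic with period 11.
So t_{521} = t_{1 + ((521-1) mod 11)} = t_4 = 12.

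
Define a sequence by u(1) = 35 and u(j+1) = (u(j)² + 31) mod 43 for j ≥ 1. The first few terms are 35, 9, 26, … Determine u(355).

We have u(1) = 35; u(2) = 9; u(3) = 26; u(4) = 19; u(5) = 5; u(6) = 13; u(7) = 28; u(8) = 41; u(9) = 35.
Since u(9) = u(1) = 35, the sequence is periodic with period 8.
(355 - 1) mod 8 = 2, so u(355) = u(3) = 26.

26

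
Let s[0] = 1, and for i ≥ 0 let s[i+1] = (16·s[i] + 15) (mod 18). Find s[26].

7

s[0] = 1; s[1] = 13; s[2] = 7; s[3] = 1.
Since s[3] = s[0] = 1, the sequence is periodic with period 3.
(26 - 0) mod 3 = 2, so s[26] = s[2] = 7.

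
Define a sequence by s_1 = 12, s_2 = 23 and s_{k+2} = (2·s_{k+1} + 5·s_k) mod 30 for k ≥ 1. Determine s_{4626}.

Listing terms: s_1 = 12,  s_2 = 23,  s_3 = 16,  s_4 = 27,  s_5 = 14,  s_6 = 13,  s_7 = 6,  s_8 = 17,  s_9 = 4,  s_{10} = 3,  s_{11} = 26,  s_{12} = 7,  s_{13} = 24,  s_{14} = 23,  s_{15} = 16.
Since (s_{14}, s_{15}) = (s_2, s_3) = (23, 16) (two consecutive terms determine the rest), the sequence is eventually periodic: after a pre-period of length 1 it cycles with period 12.
For k ≥ 2, s_k depends only on (k - 2) mod 12. (4626 - 2) mod 12 = 4, so s_{4626} = s_6 = 13.

13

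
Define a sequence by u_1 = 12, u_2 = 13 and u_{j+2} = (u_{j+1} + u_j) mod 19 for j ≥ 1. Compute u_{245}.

Listing terms: u_1 = 12,  u_2 = 13,  u_3 = 6,  u_4 = 0,  u_5 = 6,  u_6 = 6,  u_7 = 12,  u_8 = 18,  u_9 = 11,  u_{10} = 10,  u_{11} = 2,  u_{12} = 12,  u_{13} = 14,  u_{14} = 7,  u_{15} = 2,  u_{16} = 9,  u_{17} = 11,  u_{18} = 1,  u_{19} = 12,  u_{20} = 13.
The sequence repeats with period 18.
(245 - 1) mod 18 = 10, so u_{245} = u_{11} = 2.

2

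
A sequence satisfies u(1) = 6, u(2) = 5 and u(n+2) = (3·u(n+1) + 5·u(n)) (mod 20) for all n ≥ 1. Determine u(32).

5

u(1) = 6,  u(2) = 5,  u(3) = 5,  u(4) = 0,  u(5) = 5,  u(6) = 15,  u(7) = 10,  u(8) = 5,  u(9) = 5.
Since (u(8), u(9)) = (u(2), u(3)) = (5, 5) (two consecutive terms determine the rest), the sequence is eventually periodic: after a pre-period of length 1 it cycles with period 6.
For n ≥ 2, u(n) depends only on (n - 2) mod 6. (32 - 2) mod 6 = 0, so u(32) = u(2) = 5.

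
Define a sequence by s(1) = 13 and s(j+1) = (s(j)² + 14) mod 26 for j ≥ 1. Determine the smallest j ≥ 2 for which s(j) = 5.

4

Listing terms: s(1) = 13, s(2) = 1, s(3) = 15, s(4) = 5, s(5) = 13.
The sequence repeats with period 4.
The value 5 first appears (with j ≥ 2) at s(4).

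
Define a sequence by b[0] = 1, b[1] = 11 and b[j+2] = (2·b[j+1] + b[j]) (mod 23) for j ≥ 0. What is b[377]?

11

Listing terms: b[0] = 1; b[1] = 11; b[2] = 0; b[3] = 11; b[4] = 22; b[5] = 9; b[6] = 17; b[7] = 20; b[8] = 11; b[9] = 19; b[10] = 3; b[11] = 2; b[12] = 7; b[13] = 16; b[14] = 16; b[15] = 2; b[16] = 20; b[17] = 19; b[18] = 12; b[19] = 20; b[20] = 6; b[21] = 9; b[22] = 1; b[23] = 11.
The sequence repeats with period 22.
So b[377] = b[0 + ((377-0) mod 22)] = b[3] = 11.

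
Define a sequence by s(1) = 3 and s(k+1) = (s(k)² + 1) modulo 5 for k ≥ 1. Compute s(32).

Listing terms: s(1) = 3, s(2) = 0, s(3) = 1, s(4) = 2, s(5) = 0.
Since s(5) = s(2) = 0, the sequence is eventually periodic: after a pre-period of length 1 it cycles with period 3.
For k ≥ 2, s(k) depends only on (k - 2) mod 3. (32 - 2) mod 3 = 0, so s(32) = s(2) = 0.

0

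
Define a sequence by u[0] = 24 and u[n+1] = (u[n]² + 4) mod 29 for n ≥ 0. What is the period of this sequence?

11

We have u[0] = 24, u[1] = 0, u[2] = 4, u[3] = 20, u[4] = 27, u[5] = 8, u[6] = 10, u[7] = 17, u[8] = 3, u[9] = 13, u[10] = 28, u[11] = 5, u[12] = 0.
Since u[12] = u[1] = 0, the sequence is eventually periodic: after a pre-period of length 1 it cycles with period 11.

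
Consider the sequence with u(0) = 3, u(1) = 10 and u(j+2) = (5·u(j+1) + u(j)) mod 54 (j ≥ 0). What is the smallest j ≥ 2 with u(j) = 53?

2

We have u(0) = 3; u(1) = 10; u(2) = 53; u(3) = 5; u(4) = 24; u(5) = 17; u(6) = 1; u(7) = 22; u(8) = 3; u(9) = 37; u(10) = 26; u(11) = 5; u(12) = 51; u(13) = 44; u(14) = 1; u(15) = 49; u(16) = 30; u(17) = 37; u(18) = 53; u(19) = 32; u(20) = 51; u(21) = 17; u(22) = 28; u(23) = 49; u(24) = 3; u(25) = 10.
The sequence repeats with period 24.
The value 53 first appears (with j ≥ 2) at u(2).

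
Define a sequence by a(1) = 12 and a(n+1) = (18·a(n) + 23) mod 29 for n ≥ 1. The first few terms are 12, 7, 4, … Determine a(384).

Listing terms: a(1) = 12; a(2) = 7; a(3) = 4; a(4) = 8; a(5) = 22; a(6) = 13; a(7) = 25; a(8) = 9; a(9) = 11; a(10) = 18; a(11) = 28; a(12) = 5; a(13) = 26; a(14) = 27; a(15) = 16; a(16) = 21; a(17) = 24; a(18) = 20; a(19) = 6; a(20) = 15; a(21) = 3; a(22) = 19; a(23) = 17; a(24) = 10; a(25) = 0; a(26) = 23; a(27) = 2; a(28) = 1; a(29) = 12.
The sequence repeats with period 28.
So a(384) = a(1 + ((384-1) mod 28)) = a(20) = 15.

15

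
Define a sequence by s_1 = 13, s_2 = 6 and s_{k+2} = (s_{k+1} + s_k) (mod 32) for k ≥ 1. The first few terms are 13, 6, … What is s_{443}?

4

s_1 = 13,  s_2 = 6,  s_3 = 19,  s_4 = 25,  s_5 = 12,  s_6 = 5,  s_7 = 17,  s_8 = 22,  s_9 = 7,  s_{10} = 29,  s_{11} = 4,  s_{12} = 1,  s_{13} = 5,  s_{14} = 6,  s_{15} = 11,  s_{16} = 17,  s_{17} = 28,  s_{18} = 13,  s_{19} = 9,  s_{20} = 22,  s_{21} = 31,  s_{22} = 21,  s_{23} = 20,  s_{24} = 9,  s_{25} = 29,  s_{26} = 6,  s_{27} = 3,  s_{28} = 9,  s_{29} = 12,  s_{30} = 21,  s_{31} = 1,  s_{32} = 22,  s_{33} = 23,  s_{34} = 13,  s_{35} = 4,  s_{36} = 17,  s_{37} = 21,  s_{38} = 6,  s_{39} = 27,  s_{40} = 1,  s_{41} = 28,  s_{42} = 29,  s_{43} = 25,  s_{44} = 22,  s_{45} = 15,  s_{46} = 5,  s_{47} = 20,  s_{48} = 25,  s_{49} = 13,  s_{50} = 6.
Since (s_{49}, s_{50}) = (s_1, s_2) = (13, 6) (two consecutive terms determine the rest), the sequence is periodic with period 48.
(443 - 1) mod 48 = 10, so s_{443} = s_{11} = 4.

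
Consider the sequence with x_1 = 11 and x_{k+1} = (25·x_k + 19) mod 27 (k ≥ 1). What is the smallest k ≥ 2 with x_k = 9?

14

x_1 = 11,  x_2 = 24,  x_3 = 25,  x_4 = 23,  x_5 = 0,  x_6 = 19,  x_7 = 8,  x_8 = 3,  x_9 = 13,  x_{10} = 20,  x_{11} = 6,  x_{12} = 7,  x_{13} = 5,  x_{14} = 9,  x_{15} = 1,  x_{16} = 17,  x_{17} = 12,  x_{18} = 22,  x_{19} = 2,  x_{20} = 15,  x_{21} = 16,  x_{22} = 14,  x_{23} = 18,  x_{24} = 10,  x_{25} = 26,  x_{26} = 21,  x_{27} = 4,  x_{28} = 11.
The sequence repeats with period 27.
The value 9 first appears (with k ≥ 2) at x_{14}.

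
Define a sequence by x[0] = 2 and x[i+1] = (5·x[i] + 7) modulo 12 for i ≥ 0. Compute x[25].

5

x[0] = 2; x[1] = 5; x[2] = 8; x[3] = 11; x[4] = 2.
The sequence repeats with period 4.
(25 - 0) mod 4 = 1, so x[25] = x[1] = 5.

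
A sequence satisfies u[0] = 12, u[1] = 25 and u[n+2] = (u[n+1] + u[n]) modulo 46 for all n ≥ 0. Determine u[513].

u[0] = 12, u[1] = 25, u[2] = 37, u[3] = 16, u[4] = 7, u[5] = 23, u[6] = 30, u[7] = 7, u[8] = 37, u[9] = 44, u[10] = 35, u[11] = 33, u[12] = 22, u[13] = 9, u[14] = 31, u[15] = 40, u[16] = 25, u[17] = 19, u[18] = 44, u[19] = 17, u[20] = 15, u[21] = 32, u[22] = 1, u[23] = 33, u[24] = 34, u[25] = 21, u[26] = 9, u[27] = 30, u[28] = 39, u[29] = 23, u[30] = 16, u[31] = 39, u[32] = 9, u[33] = 2, u[34] = 11, u[35] = 13, u[36] = 24, u[37] = 37, u[38] = 15, u[39] = 6, u[40] = 21, u[41] = 27, u[42] = 2, u[43] = 29, u[44] = 31, u[45] = 14, u[46] = 45, u[47] = 13, u[48] = 12, u[49] = 25.
Since (u[48], u[49]) = (u[0], u[1]) = (12, 25) (two consecutive terms determine the rest), the sequence is periodic with period 48.
(513 - 0) mod 48 = 33, so u[513] = u[33] = 2.

2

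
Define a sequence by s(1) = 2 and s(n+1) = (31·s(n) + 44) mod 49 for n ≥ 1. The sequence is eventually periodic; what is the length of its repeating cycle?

6

s(1) = 2,  s(2) = 8,  s(3) = 47,  s(4) = 31,  s(5) = 25,  s(6) = 35,  s(7) = 2.
Since s(7) = s(1) = 2, the sequence is periodic with period 6.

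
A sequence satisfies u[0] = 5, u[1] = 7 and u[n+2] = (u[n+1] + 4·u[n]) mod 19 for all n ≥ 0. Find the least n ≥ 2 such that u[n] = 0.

8

Listing terms: u[0] = 5, u[1] = 7, u[2] = 8, u[3] = 17, u[4] = 11, u[5] = 3, u[6] = 9, u[7] = 2, u[8] = 0, u[9] = 8, u[10] = 8, u[11] = 2, u[12] = 15, u[13] = 4, u[14] = 7, u[15] = 4, u[16] = 13, u[17] = 10, u[18] = 5, u[19] = 7.
Since (u[18], u[19]) = (u[0], u[1]) = (5, 7) (two consecutive terms determine the rest), the sequence is periodic with period 18.
The value 0 first appears (with n ≥ 2) at u[8].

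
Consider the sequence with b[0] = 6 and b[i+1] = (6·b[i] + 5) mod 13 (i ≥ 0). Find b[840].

6

Computing terms: b[0] = 6, b[1] = 2, b[2] = 4, b[3] = 3, b[4] = 10, b[5] = 0, b[6] = 5, b[7] = 9, b[8] = 7, b[9] = 8, b[10] = 1, b[11] = 11, b[12] = 6.
The sequence repeats with period 12.
(840 - 0) mod 12 = 0, so b[840] = b[0] = 6.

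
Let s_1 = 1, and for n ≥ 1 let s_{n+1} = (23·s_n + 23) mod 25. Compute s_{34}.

21

Computing terms: s_1 = 1, s_2 = 21, s_3 = 6, s_4 = 11, s_5 = 1.
Since s_5 = s_1 = 1, the sequence is periodic with period 4.
(34 - 1) mod 4 = 1, so s_{34} = s_2 = 21.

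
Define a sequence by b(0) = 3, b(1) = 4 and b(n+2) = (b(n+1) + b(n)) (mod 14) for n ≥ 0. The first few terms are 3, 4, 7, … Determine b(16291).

b(0) = 3,  b(1) = 4,  b(2) = 7,  b(3) = 11,  b(4) = 4,  b(5) = 1,  b(6) = 5,  b(7) = 6,  b(8) = 11,  b(9) = 3,  b(10) = 0,  b(11) = 3,  b(12) = 3,  b(13) = 6,  b(14) = 9,  b(15) = 1,  b(16) = 10,  b(17) = 11,  b(18) = 7,  b(19) = 4,  b(20) = 11,  b(21) = 1,  b(22) = 12,  b(23) = 13,  b(24) = 11,  b(25) = 10,  b(26) = 7,  b(27) = 3,  b(28) = 10,  b(29) = 13,  b(30) = 9,  b(31) = 8,  b(32) = 3,  b(33) = 11,  b(34) = 0,  b(35) = 11,  b(36) = 11,  b(37) = 8,  b(38) = 5,  b(39) = 13,  b(40) = 4,  b(41) = 3,  b(42) = 7,  b(43) = 10,  b(44) = 3,  b(45) = 13,  b(46) = 2,  b(47) = 1,  b(48) = 3,  b(49) = 4.
Since (b(48), b(49)) = (b(0), b(1)) = (3, 4) (two consecutive terms determine the rest), the sequence is periodic with period 48.
(16291 - 0) mod 48 = 19, so b(16291) = b(19) = 4.

4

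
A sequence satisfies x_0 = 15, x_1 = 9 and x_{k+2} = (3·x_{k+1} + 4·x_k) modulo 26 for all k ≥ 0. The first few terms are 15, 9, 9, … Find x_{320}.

We have x_0 = 15; x_1 = 9; x_2 = 9; x_3 = 11; x_4 = 17; x_5 = 17; x_6 = 15; x_7 = 9.
Since (x_6, x_7) = (x_0, x_1) = (15, 9) (two consecutive terms determine the rest), the sequence is periodic with period 6.
(320 - 0) mod 6 = 2, so x_{320} = x_2 = 9.

9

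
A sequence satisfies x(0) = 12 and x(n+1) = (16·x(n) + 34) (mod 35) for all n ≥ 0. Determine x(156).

26

x(0) = 12,  x(1) = 16,  x(2) = 10,  x(3) = 19,  x(4) = 23,  x(5) = 17,  x(6) = 26,  x(7) = 30,  x(8) = 24,  x(9) = 33,  x(10) = 2,  x(11) = 31,  x(12) = 5,  x(13) = 9,  x(14) = 3,  x(15) = 12.
The sequence repeats with period 15.
So x(156) = x(0 + ((156-0) mod 15)) = x(6) = 26.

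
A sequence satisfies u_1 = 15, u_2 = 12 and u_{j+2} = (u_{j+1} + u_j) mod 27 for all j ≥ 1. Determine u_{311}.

Computing terms: u_1 = 15; u_2 = 12; u_3 = 0; u_4 = 12; u_5 = 12; u_6 = 24; u_7 = 9; u_8 = 6; u_9 = 15; u_{10} = 21; u_{11} = 9; u_{12} = 3; u_{13} = 12; u_{14} = 15; u_{15} = 0; u_{16} = 15; u_{17} = 15; u_{18} = 3; u_{19} = 18; u_{20} = 21; u_{21} = 12; u_{22} = 6; u_{23} = 18; u_{24} = 24; u_{25} = 15; u_{26} = 12.
Since (u_{25}, u_{26}) = (u_1, u_2) = (15, 12) (two consecutive terms determine the rest), the sequence is periodic with period 24.
(311 - 1) mod 24 = 22, so u_{311} = u_{23} = 18.

18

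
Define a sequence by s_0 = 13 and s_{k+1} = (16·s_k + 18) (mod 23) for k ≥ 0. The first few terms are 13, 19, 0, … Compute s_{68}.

0

Computing terms: s_0 = 13; s_1 = 19; s_2 = 0; s_3 = 18; s_4 = 7; s_5 = 15; s_6 = 5; s_7 = 6; s_8 = 22; s_9 = 2; s_{10} = 4; s_{11} = 13.
The sequence repeats with period 11.
(68 - 0) mod 11 = 2, so s_{68} = s_2 = 0.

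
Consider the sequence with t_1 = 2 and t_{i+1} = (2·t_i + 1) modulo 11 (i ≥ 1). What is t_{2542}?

We have t_1 = 2,  t_2 = 5,  t_3 = 0,  t_4 = 1,  t_5 = 3,  t_6 = 7,  t_7 = 4,  t_8 = 9,  t_9 = 8,  t_{10} = 6,  t_{11} = 2.
Since t_{11} = t_1 = 2, the sequence is periodic with period 10.
So t_{2542} = t_{1 + ((2542-1) mod 10)} = t_2 = 5.

5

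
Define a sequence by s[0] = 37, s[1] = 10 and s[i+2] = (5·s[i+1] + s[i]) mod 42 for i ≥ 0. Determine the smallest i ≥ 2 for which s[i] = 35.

5

Computing terms: s[0] = 37,  s[1] = 10,  s[2] = 3,  s[3] = 25,  s[4] = 2,  s[5] = 35,  s[6] = 9,  s[7] = 38,  s[8] = 31,  s[9] = 25,  s[10] = 30,  s[11] = 7,  s[12] = 23,  s[13] = 38,  s[14] = 3,  s[15] = 11,  s[16] = 16,  s[17] = 7,  s[18] = 9,  s[19] = 10,  s[20] = 17,  s[21] = 11,  s[22] = 30,  s[23] = 35,  s[24] = 37,  s[25] = 10.
The sequence repeats with period 24.
The value 35 first appears (with i ≥ 2) at s[5].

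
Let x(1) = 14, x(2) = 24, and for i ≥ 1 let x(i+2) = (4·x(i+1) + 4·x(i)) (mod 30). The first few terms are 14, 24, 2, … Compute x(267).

2

Listing terms: x(1) = 14,  x(2) = 24,  x(3) = 2,  x(4) = 14,  x(5) = 4,  x(6) = 12,  x(7) = 4,  x(8) = 4,  x(9) = 2,  x(10) = 24,  x(11) = 14,  x(12) = 2,  x(13) = 4,  x(14) = 24,  x(15) = 22,  x(16) = 4,  x(17) = 14,  x(18) = 12,  x(19) = 14,  x(20) = 14,  x(21) = 22,  x(22) = 24,  x(23) = 4,  x(24) = 22,  x(25) = 14,  x(26) = 24.
The sequence repeats with period 24.
So x(267) = x(1 + ((267-1) mod 24)) = x(3) = 2.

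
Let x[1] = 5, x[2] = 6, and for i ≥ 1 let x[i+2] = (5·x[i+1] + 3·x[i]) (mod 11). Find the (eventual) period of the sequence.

10

We have x[1] = 5,  x[2] = 6,  x[3] = 1,  x[4] = 1,  x[5] = 8,  x[6] = 10,  x[7] = 8,  x[8] = 4,  x[9] = 0,  x[10] = 1,  x[11] = 5,  x[12] = 6.
Since (x[11], x[12]) = (x[1], x[2]) = (5, 6) (two consecutive terms determine the rest), the sequence is periodic with period 10.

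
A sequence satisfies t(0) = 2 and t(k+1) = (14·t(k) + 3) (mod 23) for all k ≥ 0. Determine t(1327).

5

Computing terms: t(0) = 2; t(1) = 8; t(2) = 0; t(3) = 3; t(4) = 22; t(5) = 12; t(6) = 10; t(7) = 5; t(8) = 4; t(9) = 13; t(10) = 1; t(11) = 17; t(12) = 11; t(13) = 19; t(14) = 16; t(15) = 20; t(16) = 7; t(17) = 9; t(18) = 14; t(19) = 15; t(20) = 6; t(21) = 18; t(22) = 2.
Since t(22) = t(0) = 2, the sequence is periodic with period 22.
(1327 - 0) mod 22 = 7, so t(1327) = t(7) = 5.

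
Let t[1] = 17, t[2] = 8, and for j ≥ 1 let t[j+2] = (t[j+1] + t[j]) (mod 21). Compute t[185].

11

t[1] = 17,  t[2] = 8,  t[3] = 4,  t[4] = 12,  t[5] = 16,  t[6] = 7,  t[7] = 2,  t[8] = 9,  t[9] = 11,  t[10] = 20,  t[11] = 10,  t[12] = 9,  t[13] = 19,  t[14] = 7,  t[15] = 5,  t[16] = 12,  t[17] = 17,  t[18] = 8.
The sequence repeats with period 16.
So t[185] = t[1 + ((185-1) mod 16)] = t[9] = 11.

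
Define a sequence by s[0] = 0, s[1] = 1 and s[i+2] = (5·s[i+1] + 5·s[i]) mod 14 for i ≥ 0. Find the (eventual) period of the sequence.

We have s[0] = 0, s[1] = 1, s[2] = 5, s[3] = 2, s[4] = 7, s[5] = 3, s[6] = 8, s[7] = 13, s[8] = 7, s[9] = 2, s[10] = 3, s[11] = 11, s[12] = 0, s[13] = 13, s[14] = 9, s[15] = 12, s[16] = 7, s[17] = 11, s[18] = 6, s[19] = 1, s[20] = 7, s[21] = 12, s[22] = 11, s[23] = 3, s[24] = 0, s[25] = 1.
The sequence repeats with period 24.

24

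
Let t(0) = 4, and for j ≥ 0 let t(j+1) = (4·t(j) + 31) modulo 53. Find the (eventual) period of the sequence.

We have t(0) = 4, t(1) = 47, t(2) = 7, t(3) = 6, t(4) = 2, t(5) = 39, t(6) = 28, t(7) = 37, t(8) = 20, t(9) = 5, t(10) = 51, t(11) = 23, t(12) = 17, t(13) = 46, t(14) = 3, t(15) = 43, t(16) = 44, t(17) = 48, t(18) = 11, t(19) = 22, t(20) = 13, t(21) = 30, t(22) = 45, t(23) = 52, t(24) = 27, t(25) = 33, t(26) = 4.
Since t(26) = t(0) = 4, the sequence is periodic with period 26.

26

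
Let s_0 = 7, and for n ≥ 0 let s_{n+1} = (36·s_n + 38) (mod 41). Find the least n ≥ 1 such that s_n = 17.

12

s_0 = 7; s_1 = 3; s_2 = 23; s_3 = 5; s_4 = 13; s_5 = 14; s_6 = 9; s_7 = 34; s_8 = 32; s_9 = 1; s_{10} = 33; s_{11} = 37; s_{12} = 17; s_{13} = 35; s_{14} = 27; s_{15} = 26; s_{16} = 31; s_{17} = 6; s_{18} = 8; s_{19} = 39; s_{20} = 7.
The sequence repeats with period 20.
The value 17 first appears (with n ≥ 1) at s_{12}.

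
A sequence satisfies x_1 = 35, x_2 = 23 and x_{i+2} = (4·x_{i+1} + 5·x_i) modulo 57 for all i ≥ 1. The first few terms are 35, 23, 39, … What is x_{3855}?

39

x_1 = 35,  x_2 = 23,  x_3 = 39,  x_4 = 43,  x_5 = 25,  x_6 = 30,  x_7 = 17,  x_8 = 47,  x_9 = 45,  x_{10} = 16,  x_{11} = 4,  x_{12} = 39,  x_{13} = 5,  x_{14} = 44,  x_{15} = 30,  x_{16} = 55,  x_{17} = 28,  x_{18} = 45,  x_{19} = 35,  x_{20} = 23.
The sequence repeats with period 18.
So x_{3855} = x_{1 + ((3855-1) mod 18)} = x_3 = 39.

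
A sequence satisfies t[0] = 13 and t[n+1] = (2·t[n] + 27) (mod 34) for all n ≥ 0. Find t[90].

31

We have t[0] = 13, t[1] = 19, t[2] = 31, t[3] = 21, t[4] = 1, t[5] = 29, t[6] = 17, t[7] = 27, t[8] = 13.
Since t[8] = t[0] = 13, the sequence is periodic with period 8.
So t[90] = t[0 + ((90-0) mod 8)] = t[2] = 31.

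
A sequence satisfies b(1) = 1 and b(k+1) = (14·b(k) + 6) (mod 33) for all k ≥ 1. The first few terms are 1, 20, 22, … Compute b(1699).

We have b(1) = 1; b(2) = 20; b(3) = 22; b(4) = 17; b(5) = 13; b(6) = 23; b(7) = 31; b(8) = 11; b(9) = 28; b(10) = 2; b(11) = 1.
Since b(11) = b(1) = 1, the sequence is periodic with period 10.
So b(1699) = b(1 + ((1699-1) mod 10)) = b(9) = 28.

28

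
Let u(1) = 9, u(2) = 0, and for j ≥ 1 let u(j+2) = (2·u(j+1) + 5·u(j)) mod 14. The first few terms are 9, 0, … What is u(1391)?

We have u(1) = 9, u(2) = 0, u(3) = 3, u(4) = 6, u(5) = 13, u(6) = 0, u(7) = 9, u(8) = 4, u(9) = 11, u(10) = 0, u(11) = 13, u(12) = 12, u(13) = 5, u(14) = 0, u(15) = 11, u(16) = 8, u(17) = 1, u(18) = 0, u(19) = 5, u(20) = 10, u(21) = 3, u(22) = 0, u(23) = 1, u(24) = 2, u(25) = 9, u(26) = 0.
Since (u(25), u(26)) = (u(1), u(2)) = (9, 0) (two consecutive terms determine the rest), the sequence is periodic with period 24.
(1391 - 1) mod 24 = 22, so u(1391) = u(23) = 1.

1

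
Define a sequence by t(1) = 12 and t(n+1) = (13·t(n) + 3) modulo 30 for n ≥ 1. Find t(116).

3

Listing terms: t(1) = 12,  t(2) = 9,  t(3) = 0,  t(4) = 3,  t(5) = 12.
The sequence repeats with period 4.
So t(116) = t(1 + ((116-1) mod 4)) = t(4) = 3.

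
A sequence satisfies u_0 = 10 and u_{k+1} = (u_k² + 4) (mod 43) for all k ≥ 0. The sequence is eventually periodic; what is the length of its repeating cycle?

4

Listing terms: u_0 = 10,  u_1 = 18,  u_2 = 27,  u_3 = 2,  u_4 = 8,  u_5 = 25,  u_6 = 27.
Since u_6 = u_2 = 27, the sequence is eventually periodic: after a pre-period of length 2 it cycles with period 4.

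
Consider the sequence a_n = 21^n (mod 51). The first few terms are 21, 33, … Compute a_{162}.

33

We have a_1 = 21, a_2 = 33, a_3 = 30, a_4 = 18, a_5 = 21.
The sequence repeats with period 4.
(162 - 1) mod 4 = 1, so a_{162} = a_2 = 33.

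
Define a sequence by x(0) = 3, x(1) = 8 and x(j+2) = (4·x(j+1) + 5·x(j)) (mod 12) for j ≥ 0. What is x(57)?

0

We have x(0) = 3, x(1) = 8, x(2) = 11, x(3) = 0, x(4) = 7, x(5) = 4, x(6) = 3, x(7) = 8.
The sequence repeats with period 6.
So x(57) = x(0 + ((57-0) mod 6)) = x(3) = 0.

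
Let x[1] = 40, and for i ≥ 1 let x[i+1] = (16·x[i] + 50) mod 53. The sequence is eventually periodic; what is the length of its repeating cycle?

Listing terms: x[1] = 40; x[2] = 1; x[3] = 13; x[4] = 46; x[5] = 44; x[6] = 12; x[7] = 30; x[8] = 0; x[9] = 50; x[10] = 2; x[11] = 29; x[12] = 37; x[13] = 6; x[14] = 40.
The sequence repeats with period 13.

13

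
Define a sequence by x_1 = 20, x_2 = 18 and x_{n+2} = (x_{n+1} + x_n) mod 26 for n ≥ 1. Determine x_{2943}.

12

Listing terms: x_1 = 20,  x_2 = 18,  x_3 = 12,  x_4 = 4,  x_5 = 16,  x_6 = 20,  x_7 = 10,  x_8 = 4,  x_9 = 14,  x_{10} = 18,  x_{11} = 6,  x_{12} = 24,  x_{13} = 4,  x_{14} = 2,  x_{15} = 6,  x_{16} = 8,  x_{17} = 14,  x_{18} = 22,  x_{19} = 10,  x_{20} = 6,  x_{21} = 16,  x_{22} = 22,  x_{23} = 12,  x_{24} = 8,  x_{25} = 20,  x_{26} = 2,  x_{27} = 22,  x_{28} = 24,  x_{29} = 20,  x_{30} = 18.
The sequence repeats with period 28.
So x_{2943} = x_{1 + ((2943-1) mod 28)} = x_3 = 12.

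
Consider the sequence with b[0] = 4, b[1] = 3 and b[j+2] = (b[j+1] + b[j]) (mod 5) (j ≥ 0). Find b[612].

3

Computing terms: b[0] = 4, b[1] = 3, b[2] = 2, b[3] = 0, b[4] = 2, b[5] = 2, b[6] = 4, b[7] = 1, b[8] = 0, b[9] = 1, b[10] = 1, b[11] = 2, b[12] = 3, b[13] = 0, b[14] = 3, b[15] = 3, b[16] = 1, b[17] = 4, b[18] = 0, b[19] = 4, b[20] = 4, b[21] = 3.
The sequence repeats with period 20.
(612 - 0) mod 20 = 12, so b[612] = b[12] = 3.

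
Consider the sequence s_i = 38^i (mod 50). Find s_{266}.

We have s_1 = 38, s_2 = 44, s_3 = 22, s_4 = 36, s_5 = 18, s_6 = 34, s_7 = 42, s_8 = 46, s_9 = 48, s_{10} = 24, s_{11} = 12, s_{12} = 6, s_{13} = 28, s_{14} = 14, s_{15} = 32, s_{16} = 16, s_{17} = 8, s_{18} = 4, s_{19} = 2, s_{20} = 26, s_{21} = 38.
The sequence repeats with period 20.
So s_{266} = s_{1 + ((266-1) mod 20)} = s_6 = 34.

34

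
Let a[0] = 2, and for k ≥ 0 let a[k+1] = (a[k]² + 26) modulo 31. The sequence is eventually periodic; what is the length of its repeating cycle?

4

Computing terms: a[0] = 2; a[1] = 30; a[2] = 27; a[3] = 11; a[4] = 23; a[5] = 28; a[6] = 4; a[7] = 11.
Since a[7] = a[3] = 11, the sequence is eventually periodic: after a pre-period of length 3 it cycles with period 4.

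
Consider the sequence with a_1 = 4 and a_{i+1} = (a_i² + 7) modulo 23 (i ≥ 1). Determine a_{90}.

2

Computing terms: a_1 = 4,  a_2 = 0,  a_3 = 7,  a_4 = 10,  a_5 = 15,  a_6 = 2,  a_7 = 11,  a_8 = 13,  a_9 = 15.
Since a_9 = a_5 = 15, the sequence is eventually periodic: after a pre-period of length 4 it cycles with period 4.
For i ≥ 5, a_i depends only on (i - 5) mod 4. (90 - 5) mod 4 = 1, so a_{90} = a_6 = 2.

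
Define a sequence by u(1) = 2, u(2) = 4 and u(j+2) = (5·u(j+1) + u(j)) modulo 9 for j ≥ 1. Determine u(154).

4

We have u(1) = 2; u(2) = 4; u(3) = 4; u(4) = 6; u(5) = 7; u(6) = 5; u(7) = 5; u(8) = 3; u(9) = 2; u(10) = 4.
The sequence repeats with period 8.
(154 - 1) mod 8 = 1, so u(154) = u(2) = 4.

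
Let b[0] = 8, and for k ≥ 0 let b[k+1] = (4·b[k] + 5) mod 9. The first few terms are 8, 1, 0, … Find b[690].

2

Computing terms: b[0] = 8,  b[1] = 1,  b[2] = 0,  b[3] = 5,  b[4] = 7,  b[5] = 6,  b[6] = 2,  b[7] = 4,  b[8] = 3,  b[9] = 8.
Since b[9] = b[0] = 8, the sequence is periodic with period 9.
(690 - 0) mod 9 = 6, so b[690] = b[6] = 2.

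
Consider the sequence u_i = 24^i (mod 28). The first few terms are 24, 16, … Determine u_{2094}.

Computing terms: u_1 = 24; u_2 = 16; u_3 = 20; u_4 = 4; u_5 = 12; u_6 = 8; u_7 = 24.
Since u_7 = u_1 = 24, the sequence is periodic with period 6.
(2094 - 1) mod 6 = 5, so u_{2094} = u_6 = 8.

8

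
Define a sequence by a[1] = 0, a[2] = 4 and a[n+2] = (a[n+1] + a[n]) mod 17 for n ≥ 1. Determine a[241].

2

Listing terms: a[1] = 0,  a[2] = 4,  a[3] = 4,  a[4] = 8,  a[5] = 12,  a[6] = 3,  a[7] = 15,  a[8] = 1,  a[9] = 16,  a[10] = 0,  a[11] = 16,  a[12] = 16,  a[13] = 15,  a[14] = 14,  a[15] = 12,  a[16] = 9,  a[17] = 4,  a[18] = 13,  a[19] = 0,  a[20] = 13,  a[21] = 13,  a[22] = 9,  a[23] = 5,  a[24] = 14,  a[25] = 2,  a[26] = 16,  a[27] = 1,  a[28] = 0,  a[29] = 1,  a[30] = 1,  a[31] = 2,  a[32] = 3,  a[33] = 5,  a[34] = 8,  a[35] = 13,  a[36] = 4,  a[37] = 0,  a[38] = 4.
The sequence repeats with period 36.
So a[241] = a[1 + ((241-1) mod 36)] = a[25] = 2.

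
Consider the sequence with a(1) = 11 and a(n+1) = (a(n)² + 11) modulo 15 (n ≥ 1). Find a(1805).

2

a(1) = 11, a(2) = 12, a(3) = 5, a(4) = 6, a(5) = 2, a(6) = 0, a(7) = 11.
Since a(7) = a(1) = 11, the sequence is periodic with period 6.
So a(1805) = a(1 + ((1805-1) mod 6)) = a(5) = 2.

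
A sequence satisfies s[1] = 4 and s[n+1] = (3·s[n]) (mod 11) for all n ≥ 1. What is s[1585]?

5

Computing terms: s[1] = 4, s[2] = 1, s[3] = 3, s[4] = 9, s[5] = 5, s[6] = 4.
Since s[6] = s[1] = 4, the sequence is periodic with period 5.
(1585 - 1) mod 5 = 4, so s[1585] = s[5] = 5.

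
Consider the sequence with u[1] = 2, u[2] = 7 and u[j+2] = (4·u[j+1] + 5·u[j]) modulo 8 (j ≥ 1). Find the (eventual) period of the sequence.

4

Listing terms: u[1] = 2, u[2] = 7, u[3] = 6, u[4] = 3, u[5] = 2, u[6] = 7.
The sequence repeats with period 4.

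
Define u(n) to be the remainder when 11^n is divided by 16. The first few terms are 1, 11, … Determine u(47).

3

Computing terms: u(0) = 1; u(1) = 11; u(2) = 9; u(3) = 3; u(4) = 1.
Since u(4) = u(0) = 1, the sequence is periodic with period 4.
(47 - 0) mod 4 = 3, so u(47) = u(3) = 3.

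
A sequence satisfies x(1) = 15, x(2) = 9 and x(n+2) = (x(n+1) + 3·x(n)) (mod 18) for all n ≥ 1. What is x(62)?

9

Computing terms: x(1) = 15, x(2) = 9, x(3) = 0, x(4) = 9, x(5) = 9, x(6) = 0.
Since (x(5), x(6)) = (x(2), x(3)) = (9, 0) (two consecutive terms determine the rest), the sequence is eventually periodic: after a pre-period of length 1 it cycles with period 3.
For n ≥ 2, x(n) depends only on (n - 2) mod 3. (62 - 2) mod 3 = 0, so x(62) = x(2) = 9.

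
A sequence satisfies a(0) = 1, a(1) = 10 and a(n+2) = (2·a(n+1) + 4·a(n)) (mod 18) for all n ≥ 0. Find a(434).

We have a(0) = 1, a(1) = 10, a(2) = 6, a(3) = 16, a(4) = 2, a(5) = 14, a(6) = 0, a(7) = 2, a(8) = 4, a(9) = 16, a(10) = 12, a(11) = 16, a(12) = 8, a(13) = 8, a(14) = 12, a(15) = 2, a(16) = 16, a(17) = 4, a(18) = 0, a(19) = 16, a(20) = 14, a(21) = 2, a(22) = 6, a(23) = 2, a(24) = 10, a(25) = 10, a(26) = 6.
Since (a(25), a(26)) = (a(1), a(2)) = (10, 6) (two consecutive terms determine the rest), the sequence is eventually periodic: after a pre-period of length 1 it cycles with period 24.
For n ≥ 1, a(n) depends only on (n - 1) mod 24. (434 - 1) mod 24 = 1, so a(434) = a(2) = 6.

6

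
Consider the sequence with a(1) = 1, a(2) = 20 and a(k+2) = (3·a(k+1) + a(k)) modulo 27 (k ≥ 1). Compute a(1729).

1

Listing terms: a(1) = 1; a(2) = 20; a(3) = 7; a(4) = 14; a(5) = 22; a(6) = 26; a(7) = 19; a(8) = 2; a(9) = 25; a(10) = 23; a(11) = 13; a(12) = 8; a(13) = 10; a(14) = 11; a(15) = 16; a(16) = 5; a(17) = 4; a(18) = 17; a(19) = 1; a(20) = 20.
Since (a(19), a(20)) = (a(1), a(2)) = (1, 20) (two consecutive terms determine the rest), the sequence is periodic with period 18.
So a(1729) = a(1 + ((1729-1) mod 18)) = a(1) = 1.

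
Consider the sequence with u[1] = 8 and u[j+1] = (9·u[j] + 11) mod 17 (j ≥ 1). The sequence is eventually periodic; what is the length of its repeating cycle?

8

We have u[1] = 8; u[2] = 15; u[3] = 10; u[4] = 16; u[5] = 2; u[6] = 12; u[7] = 0; u[8] = 11; u[9] = 8.
The sequence repeats with period 8.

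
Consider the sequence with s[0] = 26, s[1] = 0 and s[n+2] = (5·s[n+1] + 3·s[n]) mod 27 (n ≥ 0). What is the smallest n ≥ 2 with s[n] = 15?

6

Listing terms: s[0] = 26,  s[1] = 0,  s[2] = 24,  s[3] = 12,  s[4] = 24,  s[5] = 21,  s[6] = 15,  s[7] = 3,  s[8] = 6,  s[9] = 12,  s[10] = 24.
Since (s[9], s[10]) = (s[3], s[4]) = (12, 24) (two consecutive terms determine the rest), the sequence is eventually periodic: after a pre-period of length 3 it cycles with period 6.
The value 15 first appears (with n ≥ 2) at s[6].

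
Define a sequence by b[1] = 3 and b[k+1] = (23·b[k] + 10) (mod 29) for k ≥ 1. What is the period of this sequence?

7

Listing terms: b[1] = 3; b[2] = 21; b[3] = 0; b[4] = 10; b[5] = 8; b[6] = 20; b[7] = 6; b[8] = 3.
The sequence repeats with period 7.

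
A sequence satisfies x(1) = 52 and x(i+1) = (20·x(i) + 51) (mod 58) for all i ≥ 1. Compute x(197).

23

x(1) = 52,  x(2) = 47,  x(3) = 5,  x(4) = 35,  x(5) = 55,  x(6) = 49,  x(7) = 45,  x(8) = 23,  x(9) = 47.
Since x(9) = x(2) = 47, the sequence is eventually periodic: after a pre-period of length 1 it cycles with period 7.
For i ≥ 2, x(i) depends only on (i - 2) mod 7. (197 - 2) mod 7 = 6, so x(197) = x(8) = 23.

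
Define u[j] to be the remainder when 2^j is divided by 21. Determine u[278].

Listing terms: u[0] = 1,  u[1] = 2,  u[2] = 4,  u[3] = 8,  u[4] = 16,  u[5] = 11,  u[6] = 1.
The sequence repeats with period 6.
(278 - 0) mod 6 = 2, so u[278] = u[2] = 4.

4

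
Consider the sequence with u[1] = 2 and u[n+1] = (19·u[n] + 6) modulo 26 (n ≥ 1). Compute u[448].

Listing terms: u[1] = 2; u[2] = 18; u[3] = 10; u[4] = 14; u[5] = 12; u[6] = 0; u[7] = 6; u[8] = 16; u[9] = 24; u[10] = 20; u[11] = 22; u[12] = 8; u[13] = 2.
Since u[13] = u[1] = 2, the sequence is periodic with period 12.
(448 - 1) mod 12 = 3, so u[448] = u[4] = 14.

14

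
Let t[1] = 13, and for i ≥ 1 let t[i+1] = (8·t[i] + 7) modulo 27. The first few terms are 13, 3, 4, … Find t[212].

3

t[1] = 13, t[2] = 3, t[3] = 4, t[4] = 12, t[5] = 22, t[6] = 21, t[7] = 13.
Since t[7] = t[1] = 13, the sequence is periodic with period 6.
So t[212] = t[1 + ((212-1) mod 6)] = t[2] = 3.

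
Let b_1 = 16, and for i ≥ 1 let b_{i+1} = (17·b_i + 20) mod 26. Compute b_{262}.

14

Computing terms: b_1 = 16,  b_2 = 6,  b_3 = 18,  b_4 = 14,  b_5 = 24,  b_6 = 12,  b_7 = 16.
Since b_7 = b_1 = 16, the sequence is periodic with period 6.
So b_{262} = b_{1 + ((262-1) mod 6)} = b_4 = 14.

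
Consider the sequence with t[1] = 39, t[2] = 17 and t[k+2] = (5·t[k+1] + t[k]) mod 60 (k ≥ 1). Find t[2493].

Computing terms: t[1] = 39; t[2] = 17; t[3] = 4; t[4] = 37; t[5] = 9; t[6] = 22; t[7] = 59; t[8] = 17; t[9] = 24; t[10] = 17; t[11] = 49; t[12] = 22; t[13] = 39; t[14] = 37; t[15] = 44; t[16] = 17; t[17] = 9; t[18] = 2; t[19] = 19; t[20] = 37; t[21] = 24; t[22] = 37; t[23] = 29; t[24] = 2; t[25] = 39; t[26] = 17.
The sequence repeats with period 24.
(2493 - 1) mod 24 = 20, so t[2493] = t[21] = 24.

24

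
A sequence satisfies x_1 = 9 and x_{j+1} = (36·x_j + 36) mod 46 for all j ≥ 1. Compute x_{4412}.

32

x_1 = 9, x_2 = 38, x_3 = 24, x_4 = 26, x_5 = 6, x_6 = 22, x_7 = 0, x_8 = 36, x_9 = 44, x_{10} = 10, x_{11} = 28, x_{12} = 32, x_{13} = 38.
Since x_{13} = x_2 = 38, the sequence is eventually periodic: after a pre-period of length 1 it cycles with period 11.
For j ≥ 2, x_j depends only on (j - 2) mod 11. (4412 - 2) mod 11 = 10, so x_{4412} = x_{12} = 32.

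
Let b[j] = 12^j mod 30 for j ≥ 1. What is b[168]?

6

Listing terms: b[1] = 12, b[2] = 24, b[3] = 18, b[4] = 6, b[5] = 12.
Since b[5] = b[1] = 12, the sequence is periodic with period 4.
(168 - 1) mod 4 = 3, so b[168] = b[4] = 6.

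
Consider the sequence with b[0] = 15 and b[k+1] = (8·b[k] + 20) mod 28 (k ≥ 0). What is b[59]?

12

Listing terms: b[0] = 15, b[1] = 0, b[2] = 20, b[3] = 12, b[4] = 4, b[5] = 24, b[6] = 16, b[7] = 8, b[8] = 0.
Since b[8] = b[1] = 0, the sequence is eventually periodic: after a pre-period of length 1 it cycles with period 7.
For k ≥ 1, b[k] depends only on (k - 1) mod 7. (59 - 1) mod 7 = 2, so b[59] = b[3] = 12.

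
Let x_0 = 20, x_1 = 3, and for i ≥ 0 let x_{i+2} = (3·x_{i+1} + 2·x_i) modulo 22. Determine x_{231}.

Listing terms: x_0 = 20; x_1 = 3; x_2 = 5; x_3 = 21; x_4 = 7; x_5 = 19; x_6 = 5; x_7 = 9; x_8 = 15; x_9 = 19; x_{10} = 21; x_{11} = 13; x_{12} = 15; x_{13} = 5; x_{14} = 1; x_{15} = 13; x_{16} = 19; x_{17} = 17; x_{18} = 1; x_{19} = 15; x_{20} = 3; x_{21} = 17; x_{22} = 13; x_{23} = 7; x_{24} = 3; x_{25} = 1; x_{26} = 9; x_{27} = 7; x_{28} = 17; x_{29} = 21; x_{30} = 9; x_{31} = 3; x_{32} = 5.
Since (x_{31}, x_{32}) = (x_1, x_2) = (3, 5) (two consecutive terms determine the rest), the sequence is eventually periodic: after a pre-period of length 1 it cycles with period 30.
For i ≥ 1, x_i depends only on (i - 1) mod 30. (231 - 1) mod 30 = 20, so x_{231} = x_{21} = 17.

17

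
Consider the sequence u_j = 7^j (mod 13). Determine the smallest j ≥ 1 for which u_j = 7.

1

We have u_0 = 1, u_1 = 7, u_2 = 10, u_3 = 5, u_4 = 9, u_5 = 11, u_6 = 12, u_7 = 6, u_8 = 3, u_9 = 8, u_{10} = 4, u_{11} = 2, u_{12} = 1.
The sequence repeats with period 12.
The value 7 first appears (with j ≥ 1) at u_1.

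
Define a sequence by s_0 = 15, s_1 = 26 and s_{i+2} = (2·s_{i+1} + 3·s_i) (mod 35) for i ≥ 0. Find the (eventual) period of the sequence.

We have s_0 = 15; s_1 = 26; s_2 = 27; s_3 = 27; s_4 = 30; s_5 = 1; s_6 = 22; s_7 = 12; s_8 = 20; s_9 = 6; s_{10} = 2; s_{11} = 22; s_{12} = 15; s_{13} = 26.
The sequence repeats with period 12.

12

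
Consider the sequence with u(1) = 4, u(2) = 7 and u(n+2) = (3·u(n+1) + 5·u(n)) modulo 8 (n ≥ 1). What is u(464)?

Listing terms: u(1) = 4; u(2) = 7; u(3) = 1; u(4) = 6; u(5) = 7; u(6) = 3; u(7) = 4; u(8) = 3; u(9) = 5; u(10) = 6; u(11) = 3; u(12) = 7; u(13) = 4; u(14) = 7.
The sequence repeats with period 12.
So u(464) = u(1 + ((464-1) mod 12)) = u(8) = 3.

3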